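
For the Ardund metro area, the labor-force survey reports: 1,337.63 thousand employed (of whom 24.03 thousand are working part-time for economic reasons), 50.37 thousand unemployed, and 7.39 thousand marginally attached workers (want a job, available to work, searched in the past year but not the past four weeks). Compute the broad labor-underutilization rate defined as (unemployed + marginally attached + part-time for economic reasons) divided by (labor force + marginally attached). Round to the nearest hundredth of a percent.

Broad underutilization rate ≈ 5.86%.

Labor force = 1,337.63 + 50.37 = 1,388.00 thousand.
Numerator = 50.37 + 7.39 + 24.03 = 81.79 thousand.
Denominator = 1,388.00 + 7.39 = 1,395.39 thousand.
Broad rate = 81.79 / 1,395.39 = 5.86%.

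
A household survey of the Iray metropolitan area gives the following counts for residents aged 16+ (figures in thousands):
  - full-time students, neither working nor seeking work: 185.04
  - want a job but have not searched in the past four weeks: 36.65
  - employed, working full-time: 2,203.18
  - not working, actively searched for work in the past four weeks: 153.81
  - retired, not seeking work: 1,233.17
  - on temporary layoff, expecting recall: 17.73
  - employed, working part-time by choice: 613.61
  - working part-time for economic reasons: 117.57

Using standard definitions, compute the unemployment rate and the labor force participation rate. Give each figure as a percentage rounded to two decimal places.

Unemployment rate ≈ 5.52%; labor force participation rate ≈ 68.10%.

Employed = 2,203.18 + 613.61 + 117.57 = 2,934.36 thousand (anyone who worked, including part-time for economic reasons, counts as employed).
Unemployed = 153.81 + 17.73 = 171.54 thousand (jobless and actively searching, or on temporary layoff).
Labor force = 2,934.36 + 171.54 = 3,105.90 thousand.
Not in labor force = 185.04 + 36.65 + 1,233.17 = 1,454.86 thousand (those not working and not actively searching are outside the labor force — including those who want a job but have given up searching).
Civilian working-age population = 3,105.90 + 1,454.86 = 4,560.76 thousand.
Unemployment rate = 171.54 / 3,105.90 = 5.52%.
Labor force participation rate = 3,105.90 / 4,560.76 = 68.10%.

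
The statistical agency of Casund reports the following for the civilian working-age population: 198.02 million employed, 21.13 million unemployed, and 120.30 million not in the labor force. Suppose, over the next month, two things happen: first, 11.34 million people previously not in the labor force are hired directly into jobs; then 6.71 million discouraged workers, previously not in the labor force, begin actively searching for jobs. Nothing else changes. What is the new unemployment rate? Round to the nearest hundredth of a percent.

New unemployment rate ≈ 11.74%.

Initially, labor force = 198.02 + 21.13 = 219.15 million, so u = 21.13/219.15 = 9.64%.
After the first change, employed and labor force both rise by 11.34; unemployed unchanged → E = 209.36, U = 21.13, labor force = 230.49 million.
After the second change, unemployed and labor force both rise by 6.71 → E = 209.36, U = 27.84, labor force = 237.20 million.
New unemployment rate = 27.84 / 237.20 = 11.74%.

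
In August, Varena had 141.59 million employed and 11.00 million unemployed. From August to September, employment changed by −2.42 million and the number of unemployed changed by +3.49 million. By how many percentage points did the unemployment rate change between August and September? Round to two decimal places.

August: labor force = 141.59 + 11.00 = 152.59; u = 11.00/152.59 = 7.21%.
September: labor force = 139.17 + 14.49 = 153.66; u = 14.49/153.66 = 9.43%.
Change = 9.43% − 7.21% = +2.22 pp.

The unemployment rate changed by +2.22 percentage points.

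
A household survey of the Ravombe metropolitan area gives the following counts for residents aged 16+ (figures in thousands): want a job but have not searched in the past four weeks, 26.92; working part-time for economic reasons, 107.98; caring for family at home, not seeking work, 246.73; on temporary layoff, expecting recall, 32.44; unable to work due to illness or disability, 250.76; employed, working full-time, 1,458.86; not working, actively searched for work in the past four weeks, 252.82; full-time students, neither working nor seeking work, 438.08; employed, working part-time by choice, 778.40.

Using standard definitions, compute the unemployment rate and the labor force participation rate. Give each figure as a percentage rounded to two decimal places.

Unemployment rate ≈ 10.84%; labor force participation rate ≈ 73.21%.

Employed = 107.98 + 1,458.86 + 778.40 = 2,345.24 thousand (anyone who worked, including part-time for economic reasons, counts as employed).
Unemployed = 32.44 + 252.82 = 285.26 thousand (jobless and actively searching, or on temporary layoff).
Labor force = 2,345.24 + 285.26 = 2,630.50 thousand.
Not in labor force = 26.92 + 246.73 + 250.76 + 438.08 = 962.49 thousand (those not working and not actively searching are outside the labor force — including those who want a job but have given up searching).
Civilian working-age population = 2,630.50 + 962.49 = 3,592.99 thousand.
Unemployment rate = 285.26 / 2,630.50 = 10.84%.
Labor force participation rate = 2,630.50 / 3,592.99 = 73.21%.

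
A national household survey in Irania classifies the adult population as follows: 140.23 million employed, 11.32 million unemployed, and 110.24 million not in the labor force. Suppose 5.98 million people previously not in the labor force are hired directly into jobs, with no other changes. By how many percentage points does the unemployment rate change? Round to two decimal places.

The unemployment rate changes by −0.28 percentage points.

Initially, labor force = 140.23 + 11.32 = 151.55 million, so u = 11.32/151.55 = 7.47%.
After the change, employed and labor force both rise by 5.98; unemployed unchanged → E = 146.21, U = 11.32, labor force = 157.53 million.
New unemployment rate = 11.32 / 157.53 = 7.19%.
Change = 7.19% − 7.47% = −0.28 percentage points.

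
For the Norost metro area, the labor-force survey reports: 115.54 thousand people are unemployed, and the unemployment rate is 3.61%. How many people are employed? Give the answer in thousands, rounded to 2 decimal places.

About 3,085.01 thousand are employed.

Labor force = U / u = 115.54 / 0.0361 ≈ 3,200.55 thousand.
Employed = labor force − unemployed = 3,200.55 − 115.54 = 3,085.01 thousand.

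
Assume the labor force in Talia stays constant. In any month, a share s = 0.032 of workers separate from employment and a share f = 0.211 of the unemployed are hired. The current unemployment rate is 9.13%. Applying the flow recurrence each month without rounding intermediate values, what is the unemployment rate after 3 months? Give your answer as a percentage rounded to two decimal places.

Unemployment rate after three months ≈ 11.42%.

With a fixed labor force, u_{t+1} = u_t + s·(1−u_t) − f·u_t = u_t·(1−s−f) + s.
Here 1−s−f = 0.757 and s = 0.032.
u_1 = 0.091300 × 0.757 + 0.032 = 0.101114.
u_2 = 0.101114 × 0.757 + 0.032 = 0.108543.
u_3 = 0.108543 × 0.757 + 0.032 = 0.114167.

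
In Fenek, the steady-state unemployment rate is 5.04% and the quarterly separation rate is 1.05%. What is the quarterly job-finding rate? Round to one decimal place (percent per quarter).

Job-finding rate ≈ 19.8% per quarter.

From u* = s/(s+f): f = s·(1−u)/u.
f = 1.05 × (1 − 0.0504) / 0.0504 = 0.9971 / 0.0504 ≈ 19.8% per quarter.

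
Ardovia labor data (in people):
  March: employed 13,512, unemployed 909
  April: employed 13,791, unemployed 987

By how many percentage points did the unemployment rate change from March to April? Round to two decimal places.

March: labor force = 13,512 + 909 = 14,421; u = 909/14,421 = 6.30%.
April: labor force = 13,791 + 987 = 14,778; u = 987/14,778 = 6.68%.
Change = 6.68% − 6.30% = +0.38 pp.

The unemployment rate changed by +0.38 percentage points.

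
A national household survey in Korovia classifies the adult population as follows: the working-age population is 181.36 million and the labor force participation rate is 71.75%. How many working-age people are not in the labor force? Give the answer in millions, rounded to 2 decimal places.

Share not in the labor force = 1 − 0.7175 = 0.2825.
Not in labor force = 0.2825 × 181.36 ≈ 51.23 million.

About 51.23 million are not in the labor force.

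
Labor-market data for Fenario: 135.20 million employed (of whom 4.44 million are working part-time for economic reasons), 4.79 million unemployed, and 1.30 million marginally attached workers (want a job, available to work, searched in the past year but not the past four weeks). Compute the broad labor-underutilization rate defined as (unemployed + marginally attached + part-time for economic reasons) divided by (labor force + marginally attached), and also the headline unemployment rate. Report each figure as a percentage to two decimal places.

Broad underutilization rate ≈ 7.45%; headline unemployment rate ≈ 3.42%.

Labor force = 135.20 + 4.79 = 139.99 million.
Numerator = 4.79 + 1.30 + 4.44 = 10.53 million.
Denominator = 139.99 + 1.30 = 141.29 million.
Broad rate = 10.53 / 141.29 = 7.45%.
Headline unemployment rate = 4.79 / 139.99 = 3.42%.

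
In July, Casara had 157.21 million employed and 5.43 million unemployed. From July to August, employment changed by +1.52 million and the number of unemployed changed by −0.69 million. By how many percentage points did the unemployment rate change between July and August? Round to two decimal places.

July: labor force = 157.21 + 5.43 = 162.64; u = 5.43/162.64 = 3.34%.
August: labor force = 158.73 + 4.74 = 163.47; u = 4.74/163.47 = 2.90%.
Change = 2.90% − 3.34% = −0.44 pp.

The unemployment rate changed by −0.44 percentage points.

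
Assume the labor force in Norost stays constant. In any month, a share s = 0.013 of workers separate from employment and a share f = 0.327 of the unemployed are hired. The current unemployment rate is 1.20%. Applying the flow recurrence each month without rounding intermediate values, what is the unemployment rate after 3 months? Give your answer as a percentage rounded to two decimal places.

With a fixed labor force, u_{t+1} = u_t + s·(1−u_t) − f·u_t = u_t·(1−s−f) + s.
Here 1−s−f = 0.660 and s = 0.013.
u_1 = 0.012000 × 0.660 + 0.013 = 0.020920.
u_2 = 0.020920 × 0.660 + 0.013 = 0.026807.
u_3 = 0.026807 × 0.660 + 0.013 = 0.030693.

Unemployment rate after three months ≈ 3.07%.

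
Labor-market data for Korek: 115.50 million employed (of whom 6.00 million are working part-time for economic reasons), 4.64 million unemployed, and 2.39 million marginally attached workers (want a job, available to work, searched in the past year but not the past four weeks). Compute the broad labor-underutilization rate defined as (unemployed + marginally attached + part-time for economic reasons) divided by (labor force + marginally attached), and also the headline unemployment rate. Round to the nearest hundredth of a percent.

Broad underutilization rate ≈ 10.63%; headline unemployment rate ≈ 3.86%.

Labor force = 115.50 + 4.64 = 120.14 million.
Numerator = 4.64 + 2.39 + 6.00 = 13.03 million.
Denominator = 120.14 + 2.39 = 122.53 million.
Broad rate = 13.03 / 122.53 = 10.63%.
Headline unemployment rate = 4.64 / 120.14 = 3.86%.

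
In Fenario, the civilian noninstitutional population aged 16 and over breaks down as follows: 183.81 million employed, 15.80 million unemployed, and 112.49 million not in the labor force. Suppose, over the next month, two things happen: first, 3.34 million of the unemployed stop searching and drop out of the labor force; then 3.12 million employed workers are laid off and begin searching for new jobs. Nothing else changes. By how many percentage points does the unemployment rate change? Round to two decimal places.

Initially, labor force = 183.81 + 15.80 = 199.61 million, so u = 15.80/199.61 = 7.92%.
After the first change, unemployed and labor force both fall by 3.34 → E = 183.81, U = 12.46, labor force = 196.27 million.
After the second change, employed falls and unemployed rises by 3.12; labor force unchanged → E = 180.69, U = 15.58, labor force = 196.27 million.
New unemployment rate = 15.58 / 196.27 = 7.94%.
Change = 7.94% − 7.92% = +0.02 percentage points.

The unemployment rate changes by +0.02 percentage points.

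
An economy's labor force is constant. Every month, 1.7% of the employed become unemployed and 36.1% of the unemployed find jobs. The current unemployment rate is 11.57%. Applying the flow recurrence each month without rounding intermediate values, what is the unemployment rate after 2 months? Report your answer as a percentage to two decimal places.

Unemployment rate after two months ≈ 7.23%.

With a fixed labor force, u_{t+1} = u_t + s·(1−u_t) − f·u_t = u_t·(1−s−f) + s.
Here 1−s−f = 0.622 and s = 0.017.
u_1 = 0.115700 × 0.622 + 0.017 = 0.088965.
u_2 = 0.088965 × 0.622 + 0.017 = 0.072336.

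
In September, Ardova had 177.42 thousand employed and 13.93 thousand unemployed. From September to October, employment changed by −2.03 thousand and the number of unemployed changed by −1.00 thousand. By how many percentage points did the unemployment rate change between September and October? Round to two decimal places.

September: labor force = 177.42 + 13.93 = 191.35; u = 13.93/191.35 = 7.28%.
October: labor force = 175.39 + 12.93 = 188.32; u = 12.93/188.32 = 6.87%.
Change = 6.87% − 7.28% = −0.41 pp.

The unemployment rate changed by −0.41 percentage points.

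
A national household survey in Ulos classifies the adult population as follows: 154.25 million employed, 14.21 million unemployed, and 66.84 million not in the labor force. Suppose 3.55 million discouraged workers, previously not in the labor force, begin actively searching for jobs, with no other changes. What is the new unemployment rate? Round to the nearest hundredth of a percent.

Initially, labor force = 154.25 + 14.21 = 168.46 million, so u = 14.21/168.46 = 8.44%.
After the change, unemployed and labor force both rise by 3.55 → E = 154.25, U = 17.76, labor force = 172.01 million.
New unemployment rate = 17.76 / 172.01 = 10.32%.

New unemployment rate ≈ 10.32%.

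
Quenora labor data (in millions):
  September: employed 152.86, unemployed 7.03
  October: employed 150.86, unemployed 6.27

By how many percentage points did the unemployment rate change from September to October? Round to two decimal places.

September: labor force = 152.86 + 7.03 = 159.89; u = 7.03/159.89 = 4.40%.
October: labor force = 150.86 + 6.27 = 157.13; u = 6.27/157.13 = 3.99%.
Change = 3.99% − 4.40% = −0.41 pp.

The unemployment rate changed by −0.41 percentage points.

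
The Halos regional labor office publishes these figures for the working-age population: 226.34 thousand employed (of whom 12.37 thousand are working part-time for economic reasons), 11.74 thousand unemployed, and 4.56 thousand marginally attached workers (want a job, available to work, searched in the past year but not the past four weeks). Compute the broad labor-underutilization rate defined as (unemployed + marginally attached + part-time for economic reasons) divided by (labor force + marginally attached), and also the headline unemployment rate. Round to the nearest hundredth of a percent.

Labor force = 226.34 + 11.74 = 238.08 thousand.
Numerator = 11.74 + 4.56 + 12.37 = 28.67 thousand.
Denominator = 238.08 + 4.56 = 242.64 thousand.
Broad rate = 28.67 / 242.64 = 11.82%.
Headline unemployment rate = 11.74 / 238.08 = 4.93%.

Broad underutilization rate ≈ 11.82%; headline unemployment rate ≈ 4.93%.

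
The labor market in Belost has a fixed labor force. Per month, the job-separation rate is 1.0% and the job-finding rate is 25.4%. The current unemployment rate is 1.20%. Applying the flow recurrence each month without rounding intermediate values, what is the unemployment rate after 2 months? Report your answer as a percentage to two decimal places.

With a fixed labor force, u_{t+1} = u_t + s·(1−u_t) − f·u_t = u_t·(1−s−f) + s.
Here 1−s−f = 0.736 and s = 0.010.
u_1 = 0.012000 × 0.736 + 0.010 = 0.018832.
u_2 = 0.018832 × 0.736 + 0.010 = 0.023860.

Unemployment rate after two months ≈ 2.39%.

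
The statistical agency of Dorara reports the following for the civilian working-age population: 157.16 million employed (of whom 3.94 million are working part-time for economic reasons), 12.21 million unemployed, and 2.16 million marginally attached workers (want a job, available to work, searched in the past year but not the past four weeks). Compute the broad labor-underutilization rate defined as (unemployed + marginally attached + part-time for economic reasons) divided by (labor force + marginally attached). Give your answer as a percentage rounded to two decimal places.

Labor force = 157.16 + 12.21 = 169.37 million.
Numerator = 12.21 + 2.16 + 3.94 = 18.31 million.
Denominator = 169.37 + 2.16 = 171.53 million.
Broad rate = 18.31 / 171.53 = 10.67%.

Broad underutilization rate ≈ 10.67%.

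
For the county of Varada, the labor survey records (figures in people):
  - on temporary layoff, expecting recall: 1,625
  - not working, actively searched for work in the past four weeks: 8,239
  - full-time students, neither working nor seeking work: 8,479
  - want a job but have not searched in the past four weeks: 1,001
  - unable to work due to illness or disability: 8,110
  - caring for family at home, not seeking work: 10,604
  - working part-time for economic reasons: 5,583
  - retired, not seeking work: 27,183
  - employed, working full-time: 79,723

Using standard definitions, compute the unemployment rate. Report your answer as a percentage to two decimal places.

Unemployment rate ≈ 10.36%.

Employed = 5,583 + 79,723 = 85,306 (anyone who worked, including part-time for economic reasons, counts as employed).
Unemployed = 1,625 + 8,239 = 9,864 (jobless and actively searching, or on temporary layoff).
Labor force = 85,306 + 9,864 = 95,170.
Unemployment rate = 9,864 / 95,170 = 10.36%.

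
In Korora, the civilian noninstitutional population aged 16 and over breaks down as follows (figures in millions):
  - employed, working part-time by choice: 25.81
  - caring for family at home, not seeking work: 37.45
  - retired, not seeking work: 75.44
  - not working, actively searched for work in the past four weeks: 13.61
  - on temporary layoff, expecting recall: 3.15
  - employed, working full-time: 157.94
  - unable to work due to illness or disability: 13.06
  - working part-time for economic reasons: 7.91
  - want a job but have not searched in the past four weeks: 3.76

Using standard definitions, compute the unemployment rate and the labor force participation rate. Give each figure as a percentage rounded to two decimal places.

Unemployment rate ≈ 8.04%; labor force participation rate ≈ 61.64%.

Employed = 25.81 + 157.94 + 7.91 = 191.66 million (anyone who worked, including part-time for economic reasons, counts as employed).
Unemployed = 13.61 + 3.15 = 16.76 million (jobless and actively searching, or on temporary layoff).
Labor force = 191.66 + 16.76 = 208.42 million.
Not in labor force = 37.45 + 75.44 + 13.06 + 3.76 = 129.71 million (those not working and not actively searching are outside the labor force — including those who want a job but have given up searching).
Civilian working-age population = 208.42 + 129.71 = 338.13 million.
Unemployment rate = 16.76 / 208.42 = 8.04%.
Labor force participation rate = 208.42 / 338.13 = 61.64%.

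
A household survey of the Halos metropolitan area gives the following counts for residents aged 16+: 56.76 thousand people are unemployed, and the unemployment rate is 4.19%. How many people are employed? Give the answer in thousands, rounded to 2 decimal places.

Labor force = U / u = 56.76 / 0.0419 ≈ 1,354.65 thousand.
Employed = labor force − unemployed = 1,354.65 − 56.76 = 1,297.89 thousand.

About 1,297.89 thousand are employed.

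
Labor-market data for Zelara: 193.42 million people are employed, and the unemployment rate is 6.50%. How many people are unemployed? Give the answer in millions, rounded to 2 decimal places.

Let U be the number unemployed. The labor force is E + U, and U/(E+U) = 0.0650.
So U = 0.0650 × 193.42 / (1 − 0.0650) = 12.5723 / 0.9350 ≈ 13.45 million.

About 13.45 million are unemployed.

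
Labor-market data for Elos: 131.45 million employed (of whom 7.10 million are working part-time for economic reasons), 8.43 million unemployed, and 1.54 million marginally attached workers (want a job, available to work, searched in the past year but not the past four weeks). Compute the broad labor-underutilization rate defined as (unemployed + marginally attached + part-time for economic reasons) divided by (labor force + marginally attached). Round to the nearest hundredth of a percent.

Labor force = 131.45 + 8.43 = 139.88 million.
Numerator = 8.43 + 1.54 + 7.10 = 17.07 million.
Denominator = 139.88 + 1.54 = 141.42 million.
Broad rate = 17.07 / 141.42 = 12.07%.

Broad underutilization rate ≈ 12.07%.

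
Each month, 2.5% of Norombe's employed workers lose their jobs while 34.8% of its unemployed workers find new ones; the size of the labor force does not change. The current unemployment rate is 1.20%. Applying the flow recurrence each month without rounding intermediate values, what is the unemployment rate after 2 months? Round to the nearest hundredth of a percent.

With a fixed labor force, u_{t+1} = u_t + s·(1−u_t) − f·u_t = u_t·(1−s−f) + s.
Here 1−s−f = 0.627 and s = 0.025.
u_1 = 0.012000 × 0.627 + 0.025 = 0.032524.
u_2 = 0.032524 × 0.627 + 0.025 = 0.045393.

Unemployment rate after two months ≈ 4.54%.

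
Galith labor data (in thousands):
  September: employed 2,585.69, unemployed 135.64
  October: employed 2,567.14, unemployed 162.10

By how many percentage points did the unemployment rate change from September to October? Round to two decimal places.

September: labor force = 2,585.69 + 135.64 = 2,721.33; u = 135.64/2,721.33 = 4.98%.
October: labor force = 2,567.14 + 162.10 = 2,729.24; u = 162.10/2,729.24 = 5.94%.
Change = 5.94% − 4.98% = +0.96 pp.

The unemployment rate changed by +0.96 percentage points.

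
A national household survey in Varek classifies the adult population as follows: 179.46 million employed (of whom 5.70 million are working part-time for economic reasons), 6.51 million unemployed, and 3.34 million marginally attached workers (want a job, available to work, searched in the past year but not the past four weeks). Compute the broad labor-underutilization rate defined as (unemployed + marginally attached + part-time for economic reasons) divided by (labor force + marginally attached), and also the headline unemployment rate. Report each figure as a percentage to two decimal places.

Broad underutilization rate ≈ 8.21%; headline unemployment rate ≈ 3.50%.

Labor force = 179.46 + 6.51 = 185.97 million.
Numerator = 6.51 + 3.34 + 5.70 = 15.55 million.
Denominator = 185.97 + 3.34 = 189.31 million.
Broad rate = 15.55 / 189.31 = 8.21%.
Headline unemployment rate = 6.51 / 185.97 = 3.50%.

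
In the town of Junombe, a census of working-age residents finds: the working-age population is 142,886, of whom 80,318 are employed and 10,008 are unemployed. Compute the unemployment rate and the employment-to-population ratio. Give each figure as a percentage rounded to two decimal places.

Unemployment rate ≈ 11.08%; employment-population ratio ≈ 56.21%.

Labor force = employed + unemployed = 80,318 + 10,008 = 90,326.
Unemployment rate = 10,008 / 90,326 = 11.08%.
Employment-population ratio = 80,318 / 142,886 = 56.21%.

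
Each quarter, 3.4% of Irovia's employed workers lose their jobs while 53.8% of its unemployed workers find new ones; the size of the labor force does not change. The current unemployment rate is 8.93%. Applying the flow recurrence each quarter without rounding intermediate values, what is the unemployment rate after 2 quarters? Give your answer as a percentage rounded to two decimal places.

With a fixed labor force, u_{t+1} = u_t + s·(1−u_t) − f·u_t = u_t·(1−s−f) + s.
Here 1−s−f = 0.428 and s = 0.034.
u_1 = 0.089300 × 0.428 + 0.034 = 0.072220.
u_2 = 0.072220 × 0.428 + 0.034 = 0.064910.

Unemployment rate after two quarters ≈ 6.49%.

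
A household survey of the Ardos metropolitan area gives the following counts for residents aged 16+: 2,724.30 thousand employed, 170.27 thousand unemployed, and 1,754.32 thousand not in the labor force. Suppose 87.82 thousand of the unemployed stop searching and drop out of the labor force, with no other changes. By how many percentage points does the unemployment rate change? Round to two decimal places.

Initially, labor force = 2,724.30 + 170.27 = 2,894.57 thousand, so u = 170.27/2,894.57 = 5.88%.
After the change, unemployed and labor force both fall by 87.82 → E = 2,724.30, U = 82.45, labor force = 2,806.75 thousand.
New unemployment rate = 82.45 / 2,806.75 = 2.94%.
Change = 2.94% − 5.88% = −2.94 percentage points.

The unemployment rate changes by −2.94 percentage points.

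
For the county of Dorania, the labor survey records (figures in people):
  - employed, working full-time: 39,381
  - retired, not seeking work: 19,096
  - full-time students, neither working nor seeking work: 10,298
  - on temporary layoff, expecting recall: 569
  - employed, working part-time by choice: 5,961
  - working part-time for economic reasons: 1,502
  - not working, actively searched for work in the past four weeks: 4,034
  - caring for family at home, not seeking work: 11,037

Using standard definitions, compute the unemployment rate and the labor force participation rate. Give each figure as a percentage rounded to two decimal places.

Unemployment rate ≈ 8.95%; labor force participation rate ≈ 55.99%.

Employed = 39,381 + 5,961 + 1,502 = 46,844 (anyone who worked, including part-time for economic reasons, counts as employed).
Unemployed = 569 + 4,034 = 4,603 (jobless and actively searching, or on temporary layoff).
Labor force = 46,844 + 4,603 = 51,447.
Not in labor force = 19,096 + 10,298 + 11,037 = 40,431 (those not working and not actively searching are outside the labor force).
Civilian working-age population = 51,447 + 40,431 = 91,878.
Unemployment rate = 4,603 / 51,447 = 8.95%.
Labor force participation rate = 51,447 / 91,878 = 55.99%.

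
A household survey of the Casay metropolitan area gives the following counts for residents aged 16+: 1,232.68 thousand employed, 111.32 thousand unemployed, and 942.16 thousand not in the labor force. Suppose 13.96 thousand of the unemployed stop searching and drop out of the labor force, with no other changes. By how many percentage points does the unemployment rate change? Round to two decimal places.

The unemployment rate changes by −0.96 percentage points.

Initially, labor force = 1,232.68 + 111.32 = 1,344.00 thousand, so u = 111.32/1,344.00 = 8.28%.
After the change, unemployed and labor force both fall by 13.96 → E = 1,232.68, U = 97.36, labor force = 1,330.04 thousand.
New unemployment rate = 97.36 / 1,330.04 = 7.32%.
Change = 7.32% − 8.28% = −0.96 percentage points.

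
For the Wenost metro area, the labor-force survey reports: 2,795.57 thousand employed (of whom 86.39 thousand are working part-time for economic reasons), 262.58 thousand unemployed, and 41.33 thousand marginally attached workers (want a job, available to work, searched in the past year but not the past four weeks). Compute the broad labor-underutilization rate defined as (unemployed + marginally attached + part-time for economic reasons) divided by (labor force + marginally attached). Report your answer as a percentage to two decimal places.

Broad underutilization rate ≈ 12.59%.

Labor force = 2,795.57 + 262.58 = 3,058.15 thousand.
Numerator = 262.58 + 41.33 + 86.39 = 390.30 thousand.
Denominator = 3,058.15 + 41.33 = 3,099.48 thousand.
Broad rate = 390.30 / 3,099.48 = 12.59%.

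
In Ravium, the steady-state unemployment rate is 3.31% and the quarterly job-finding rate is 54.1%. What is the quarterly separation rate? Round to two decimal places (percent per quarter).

From u* = s/(s+f): s = u·f/(1−u).
s = 0.0331 × 54.1 / (1 − 0.0331) = 1.7907 / 0.9669 ≈ 1.85% per quarter.

Separation rate ≈ 1.85% per quarter.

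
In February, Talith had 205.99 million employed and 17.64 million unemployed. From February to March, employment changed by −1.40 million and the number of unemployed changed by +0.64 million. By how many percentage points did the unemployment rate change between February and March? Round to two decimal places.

The unemployment rate changed by +0.31 percentage points.

February: labor force = 205.99 + 17.64 = 223.63; u = 17.64/223.63 = 7.89%.
March: labor force = 204.59 + 18.28 = 222.87; u = 18.28/222.87 = 8.20%.
Change = 8.20% − 7.89% = +0.31 pp.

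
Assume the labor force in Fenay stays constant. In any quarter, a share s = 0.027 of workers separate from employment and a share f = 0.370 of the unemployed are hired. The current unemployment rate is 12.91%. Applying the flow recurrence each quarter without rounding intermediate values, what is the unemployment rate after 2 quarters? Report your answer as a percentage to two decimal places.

Unemployment rate after two quarters ≈ 9.02%.

With a fixed labor force, u_{t+1} = u_t + s·(1−u_t) − f·u_t = u_t·(1−s−f) + s.
Here 1−s−f = 0.603 and s = 0.027.
u_1 = 0.129100 × 0.603 + 0.027 = 0.104847.
u_2 = 0.104847 × 0.603 + 0.027 = 0.090223.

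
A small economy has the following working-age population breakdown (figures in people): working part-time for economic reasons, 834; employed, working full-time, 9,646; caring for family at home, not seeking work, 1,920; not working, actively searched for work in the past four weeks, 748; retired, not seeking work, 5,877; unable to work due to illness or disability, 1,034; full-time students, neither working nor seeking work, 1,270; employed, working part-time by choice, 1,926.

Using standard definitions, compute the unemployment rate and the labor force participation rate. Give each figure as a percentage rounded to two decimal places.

Unemployment rate ≈ 5.69%; labor force participation rate ≈ 56.56%.

Employed = 834 + 9,646 + 1,926 = 12,406 (anyone who worked, including part-time for economic reasons, counts as employed).
Unemployed = 748.
Labor force = 12,406 + 748 = 13,154.
Not in labor force = 1,920 + 5,877 + 1,034 + 1,270 = 10,101 (those not working and not actively searching are outside the labor force).
Civilian working-age population = 13,154 + 10,101 = 23,255.
Unemployment rate = 748 / 13,154 = 5.69%.
Labor force participation rate = 13,154 / 23,255 = 56.56%.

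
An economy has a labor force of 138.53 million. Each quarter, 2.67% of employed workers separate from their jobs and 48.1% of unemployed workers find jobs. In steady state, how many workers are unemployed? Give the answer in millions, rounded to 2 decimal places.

About 7.29 million are unemployed in steady state.

Steady-state unemployment rate u* = s/(s+f) = 2.67/(2.67+48.1) = 0.052590.
Unemployed = u* × labor force = 0.052590 × 138.53 ≈ 7.29 million.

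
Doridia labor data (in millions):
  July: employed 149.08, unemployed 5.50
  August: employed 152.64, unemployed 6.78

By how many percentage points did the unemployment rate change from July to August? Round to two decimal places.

July: labor force = 149.08 + 5.50 = 154.58; u = 5.50/154.58 = 3.56%.
August: labor force = 152.64 + 6.78 = 159.42; u = 6.78/159.42 = 4.25%.
Change = 4.25% − 3.56% = +0.69 pp.

The unemployment rate changed by +0.69 percentage points.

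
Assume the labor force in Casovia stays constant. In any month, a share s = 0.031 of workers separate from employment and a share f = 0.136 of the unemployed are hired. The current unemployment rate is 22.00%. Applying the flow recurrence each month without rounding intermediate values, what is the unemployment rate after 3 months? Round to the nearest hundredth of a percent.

With a fixed labor force, u_{t+1} = u_t + s·(1−u_t) − f·u_t = u_t·(1−s−f) + s.
Here 1−s−f = 0.833 and s = 0.031.
u_1 = 0.220000 × 0.833 + 0.031 = 0.214260.
u_2 = 0.214260 × 0.833 + 0.031 = 0.209479.
u_3 = 0.209479 × 0.833 + 0.031 = 0.205496.

Unemployment rate after three months ≈ 20.55%.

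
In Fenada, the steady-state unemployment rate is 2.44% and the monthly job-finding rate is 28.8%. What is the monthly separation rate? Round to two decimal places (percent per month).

Separation rate ≈ 0.72% per month.

From u* = s/(s+f): s = u·f/(1−u).
s = 0.0244 × 28.8 / (1 − 0.0244) = 0.7027 / 0.9756 ≈ 0.72% per month.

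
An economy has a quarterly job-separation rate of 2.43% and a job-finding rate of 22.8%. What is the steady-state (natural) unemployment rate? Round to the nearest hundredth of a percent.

At steady state the flows balance: s·E = f·U, so U/(E+U) = s/(s+f).
u* = 2.43 / (2.43 + 22.8) = 2.43 / 25.23 = 9.63%.

Steady-state unemployment rate ≈ 9.63%.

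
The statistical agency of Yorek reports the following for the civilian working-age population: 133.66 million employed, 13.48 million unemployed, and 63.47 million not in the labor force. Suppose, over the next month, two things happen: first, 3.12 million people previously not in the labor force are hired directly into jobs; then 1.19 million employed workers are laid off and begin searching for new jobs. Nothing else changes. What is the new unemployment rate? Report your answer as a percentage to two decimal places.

Initially, labor force = 133.66 + 13.48 = 147.14 million, so u = 13.48/147.14 = 9.16%.
After the first change, employed and labor force both rise by 3.12; unemployed unchanged → E = 136.78, U = 13.48, labor force = 150.26 million.
After the second change, employed falls and unemployed rises by 1.19; labor force unchanged → E = 135.59, U = 14.67, labor force = 150.26 million.
New unemployment rate = 14.67 / 150.26 = 9.76%.

New unemployment rate ≈ 9.76%.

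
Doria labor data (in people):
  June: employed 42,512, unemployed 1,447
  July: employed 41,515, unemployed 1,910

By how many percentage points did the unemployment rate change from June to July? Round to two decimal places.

June: labor force = 42,512 + 1,447 = 43,959; u = 1,447/43,959 = 3.29%.
July: labor force = 41,515 + 1,910 = 43,425; u = 1,910/43,425 = 4.40%.
Change = 4.40% − 3.29% = +1.11 pp.

The unemployment rate changed by +1.11 percentage points.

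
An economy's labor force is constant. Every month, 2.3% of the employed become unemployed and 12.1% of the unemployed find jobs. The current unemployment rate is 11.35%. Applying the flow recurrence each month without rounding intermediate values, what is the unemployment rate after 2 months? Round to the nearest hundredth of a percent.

With a fixed labor force, u_{t+1} = u_t + s·(1−u_t) − f·u_t = u_t·(1−s−f) + s.
Here 1−s−f = 0.856 and s = 0.023.
u_1 = 0.113500 × 0.856 + 0.023 = 0.120156.
u_2 = 0.120156 × 0.856 + 0.023 = 0.125854.

Unemployment rate after two months ≈ 12.59%.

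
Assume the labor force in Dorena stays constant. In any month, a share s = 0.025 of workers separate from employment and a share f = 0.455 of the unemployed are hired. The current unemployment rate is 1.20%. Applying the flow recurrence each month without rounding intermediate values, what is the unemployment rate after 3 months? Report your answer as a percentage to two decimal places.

With a fixed labor force, u_{t+1} = u_t + s·(1−u_t) − f·u_t = u_t·(1−s−f) + s.
Here 1−s−f = 0.520 and s = 0.025.
u_1 = 0.012000 × 0.520 + 0.025 = 0.031240.
u_2 = 0.031240 × 0.520 + 0.025 = 0.041245.
u_3 = 0.041245 × 0.520 + 0.025 = 0.046447.

Unemployment rate after three months ≈ 4.64%.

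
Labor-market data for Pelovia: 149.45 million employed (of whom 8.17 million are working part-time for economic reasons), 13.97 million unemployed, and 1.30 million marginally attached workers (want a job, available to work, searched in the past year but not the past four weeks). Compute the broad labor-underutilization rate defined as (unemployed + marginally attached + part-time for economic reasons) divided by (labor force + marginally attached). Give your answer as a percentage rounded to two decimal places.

Labor force = 149.45 + 13.97 = 163.42 million.
Numerator = 13.97 + 1.30 + 8.17 = 23.44 million.
Denominator = 163.42 + 1.30 = 164.72 million.
Broad rate = 23.44 / 164.72 = 14.23%.

Broad underutilization rate ≈ 14.23%.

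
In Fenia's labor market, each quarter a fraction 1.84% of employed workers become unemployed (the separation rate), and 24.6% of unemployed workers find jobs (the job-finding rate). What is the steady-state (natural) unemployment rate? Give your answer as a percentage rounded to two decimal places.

At steady state the flows balance: s·E = f·U, so U/(E+U) = s/(s+f).
u* = 1.84 / (1.84 + 24.6) = 1.84 / 26.44 = 6.96%.

Steady-state unemployment rate ≈ 6.96%.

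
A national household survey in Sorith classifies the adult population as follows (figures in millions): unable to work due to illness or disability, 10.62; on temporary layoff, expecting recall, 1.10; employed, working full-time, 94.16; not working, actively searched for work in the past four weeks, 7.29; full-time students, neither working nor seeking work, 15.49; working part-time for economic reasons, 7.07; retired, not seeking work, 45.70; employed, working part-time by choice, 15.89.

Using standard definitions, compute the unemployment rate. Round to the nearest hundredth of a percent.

Employed = 94.16 + 7.07 + 15.89 = 117.12 million (anyone who worked, including part-time for economic reasons, counts as employed).
Unemployed = 1.10 + 7.29 = 8.39 million (jobless and actively searching, or on temporary layoff).
Labor force = 117.12 + 8.39 = 125.51 million.
Unemployment rate = 8.39 / 125.51 = 6.68%.

Unemployment rate ≈ 6.68%.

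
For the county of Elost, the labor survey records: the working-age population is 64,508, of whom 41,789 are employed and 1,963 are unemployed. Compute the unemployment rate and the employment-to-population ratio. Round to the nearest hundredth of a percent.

Unemployment rate ≈ 4.49%; employment-population ratio ≈ 64.78%.

Labor force = employed + unemployed = 41,789 + 1,963 = 43,752.
Unemployment rate = 1,963 / 43,752 = 4.49%.
Employment-population ratio = 41,789 / 64,508 = 64.78%.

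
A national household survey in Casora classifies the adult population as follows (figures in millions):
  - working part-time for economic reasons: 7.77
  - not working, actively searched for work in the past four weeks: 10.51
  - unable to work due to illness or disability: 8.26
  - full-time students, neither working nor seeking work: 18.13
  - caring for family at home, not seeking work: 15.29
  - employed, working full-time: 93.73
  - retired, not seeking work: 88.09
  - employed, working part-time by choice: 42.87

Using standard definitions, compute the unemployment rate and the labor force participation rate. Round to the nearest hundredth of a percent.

Unemployment rate ≈ 6.79%; labor force participation rate ≈ 54.41%.

Employed = 7.77 + 93.73 + 42.87 = 144.37 million (anyone who worked, including part-time for economic reasons, counts as employed).
Unemployed = 10.51 million.
Labor force = 144.37 + 10.51 = 154.88 million.
Not in labor force = 8.26 + 18.13 + 15.29 + 88.09 = 129.77 million (those not working and not actively searching are outside the labor force).
Civilian working-age population = 154.88 + 129.77 = 284.65 million.
Unemployment rate = 10.51 / 154.88 = 6.79%.
Labor force participation rate = 154.88 / 284.65 = 54.41%.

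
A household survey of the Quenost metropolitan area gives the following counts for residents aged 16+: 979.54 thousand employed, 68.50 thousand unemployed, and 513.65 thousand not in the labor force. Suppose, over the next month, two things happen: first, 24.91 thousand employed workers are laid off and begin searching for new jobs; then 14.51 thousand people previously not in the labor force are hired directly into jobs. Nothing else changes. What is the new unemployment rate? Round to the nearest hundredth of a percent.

Initially, labor force = 979.54 + 68.50 = 1,048.04 thousand, so u = 68.50/1,048.04 = 6.54%.
After the first change, employed falls and unemployed rises by 24.91; labor force unchanged → E = 954.63, U = 93.41, labor force = 1,048.04 thousand.
After the second change, employed and labor force both rise by 14.51; unemployed unchanged → E = 969.14, U = 93.41, labor force = 1,062.55 thousand.
New unemployment rate = 93.41 / 1,062.55 = 8.79%.

New unemployment rate ≈ 8.79%.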